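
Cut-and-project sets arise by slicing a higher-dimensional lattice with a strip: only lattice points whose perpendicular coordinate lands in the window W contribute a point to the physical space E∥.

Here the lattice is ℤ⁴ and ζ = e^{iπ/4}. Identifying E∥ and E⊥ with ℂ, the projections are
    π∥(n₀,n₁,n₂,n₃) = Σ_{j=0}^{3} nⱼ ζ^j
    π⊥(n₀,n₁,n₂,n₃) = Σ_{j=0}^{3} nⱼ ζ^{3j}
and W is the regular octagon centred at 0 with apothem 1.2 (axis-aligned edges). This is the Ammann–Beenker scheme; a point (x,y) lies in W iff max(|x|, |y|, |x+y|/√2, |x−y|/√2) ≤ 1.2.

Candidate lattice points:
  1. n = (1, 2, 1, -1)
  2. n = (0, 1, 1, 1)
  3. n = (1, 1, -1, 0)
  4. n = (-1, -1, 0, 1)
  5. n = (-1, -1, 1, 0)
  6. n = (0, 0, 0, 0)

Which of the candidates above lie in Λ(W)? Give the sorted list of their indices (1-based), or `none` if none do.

Internal map: ζ^{3j} for j=0..3 gives (1,0), (−√2/2,√2/2), (0,−1), (√2/2,√2/2).
#1 (1, 2, 1, -1): internal (-1.12132, -0.29289); octagon support 1.12132 vs apothem 1.2 → ∈ W
#2 (0, 1, 1, 1): internal (0.00000, 0.41421); octagon support 0.41421 vs apothem 1.2 → ∈ W
#3 (1, 1, -1, 0): internal (0.29289, 1.70711); octagon support 1.70711 vs apothem 1.2 → ∉ W
#4 (-1, -1, 0, 1): internal (0.41421, 0.00000); octagon support 0.41421 vs apothem 1.2 → ∈ W
#5 (-1, -1, 1, 0): internal (-0.29289, -1.70711); octagon support 1.70711 vs apothem 1.2 → ∉ W
#6 (0, 0, 0, 0): internal (0.00000, 0.00000); octagon support 0.00000 vs apothem 1.2 → ∈ W

1, 2, 4, 6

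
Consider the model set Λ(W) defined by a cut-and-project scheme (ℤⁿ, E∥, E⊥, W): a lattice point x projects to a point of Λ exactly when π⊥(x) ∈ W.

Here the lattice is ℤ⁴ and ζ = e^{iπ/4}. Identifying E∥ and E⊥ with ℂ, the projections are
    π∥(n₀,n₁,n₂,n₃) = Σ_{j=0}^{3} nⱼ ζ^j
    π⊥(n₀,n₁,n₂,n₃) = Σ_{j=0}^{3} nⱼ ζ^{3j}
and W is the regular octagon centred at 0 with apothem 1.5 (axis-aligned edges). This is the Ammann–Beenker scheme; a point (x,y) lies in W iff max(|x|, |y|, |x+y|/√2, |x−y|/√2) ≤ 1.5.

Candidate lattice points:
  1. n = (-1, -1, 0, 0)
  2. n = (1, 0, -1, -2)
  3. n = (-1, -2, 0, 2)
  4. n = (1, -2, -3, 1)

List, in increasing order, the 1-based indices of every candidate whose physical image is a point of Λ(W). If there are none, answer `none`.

π⊥(n) = n₀ + n₁ζ³ + n₂ζ⁶ + n₃ζ⁹ where ζ = e^{iπ/4}.
candidate 1: n = (-1, -1, 0, 0) → π⊥ ≈ (-0.29289, -0.70711); max(|x|,|y|,|x±y|/√2) = 0.70711 ≤ 1.5 ⇒ ∈ W
candidate 2: n = (1, 0, -1, -2) → π⊥ ≈ (-0.41421, -0.41421); max(|x|,|y|,|x±y|/√2) = 0.58579 ≤ 1.5 ⇒ ∈ W
candidate 3: n = (-1, -2, 0, 2) → π⊥ ≈ (+1.82843, +0.00000); max(|x|,|y|,|x±y|/√2) = 1.82843 > 1.5 ⇒ ∉ W
candidate 4: n = (1, -2, -3, 1) → π⊥ ≈ (+3.12132, +2.29289); max(|x|,|y|,|x±y|/√2) = 3.82843 > 1.5 ⇒ ∉ W

1, 2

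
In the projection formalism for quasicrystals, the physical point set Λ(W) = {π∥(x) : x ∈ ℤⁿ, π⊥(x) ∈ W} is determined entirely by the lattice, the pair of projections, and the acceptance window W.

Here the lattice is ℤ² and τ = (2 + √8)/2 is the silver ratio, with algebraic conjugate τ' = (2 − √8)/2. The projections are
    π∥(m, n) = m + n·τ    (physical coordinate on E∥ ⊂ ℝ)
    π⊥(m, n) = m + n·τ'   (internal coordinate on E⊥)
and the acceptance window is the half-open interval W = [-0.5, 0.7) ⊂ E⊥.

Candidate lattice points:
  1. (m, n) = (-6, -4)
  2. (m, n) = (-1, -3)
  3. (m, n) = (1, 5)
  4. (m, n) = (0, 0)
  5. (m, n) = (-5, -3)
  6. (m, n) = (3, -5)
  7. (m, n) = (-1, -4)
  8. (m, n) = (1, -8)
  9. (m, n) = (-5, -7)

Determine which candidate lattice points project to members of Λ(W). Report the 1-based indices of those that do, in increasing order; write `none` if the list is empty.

Compute τ' = (2−√8)/2 = -0.414214, so π⊥(m,n) = m -0.414214·n.
candidate 1: (m,n)=(-6,-4) → π∥ = -6-4·τ ≈ -15.656854, π⊥ = -6-4·τ' ≈ -4.343146 ∉ [-0.5, 0.7) ⇒ out
candidate 2: (m,n)=(-1,-3) → π∥ = -1-3·τ ≈ -8.242641, π⊥ = -1-3·τ' ≈ 0.242641 ∈ [-0.5, 0.7) ⇒ IN Λ
candidate 3: (m,n)=(1,5) → π∥ = 1+5·τ ≈ 13.071068, π⊥ = 1+5·τ' ≈ -1.071068 ∉ [-0.5, 0.7) ⇒ out
candidate 4: (m,n)=(0,0) → π∥ = 0+0·τ ≈ 0.000000, π⊥ = 0+0·τ' ≈ 0.000000 ∈ [-0.5, 0.7) ⇒ IN Λ
candidate 5: (m,n)=(-5,-3) → π∥ = -5-3·τ ≈ -12.242641, π⊥ = -5-3·τ' ≈ -3.757359 ∉ [-0.5, 0.7) ⇒ out
candidate 6: (m,n)=(3,-5) → π∥ = 3-5·τ ≈ -9.071068, π⊥ = 3-5·τ' ≈ 5.071068 ∉ [-0.5, 0.7) ⇒ out
candidate 7: (m,n)=(-1,-4) → π∥ = -1-4·τ ≈ -10.656854, π⊥ = -1-4·τ' ≈ 0.656854 ∈ [-0.5, 0.7) ⇒ IN Λ
candidate 8: (m,n)=(1,-8) → π∥ = 1-8·τ ≈ -18.313708, π⊥ = 1-8·τ' ≈ 4.313708 ∉ [-0.5, 0.7) ⇒ out
candidate 9: (m,n)=(-5,-7) → π∥ = -5-7·τ ≈ -21.899495, π⊥ = -5-7·τ' ≈ -2.100505 ∉ [-0.5, 0.7) ⇒ out

2, 4, 7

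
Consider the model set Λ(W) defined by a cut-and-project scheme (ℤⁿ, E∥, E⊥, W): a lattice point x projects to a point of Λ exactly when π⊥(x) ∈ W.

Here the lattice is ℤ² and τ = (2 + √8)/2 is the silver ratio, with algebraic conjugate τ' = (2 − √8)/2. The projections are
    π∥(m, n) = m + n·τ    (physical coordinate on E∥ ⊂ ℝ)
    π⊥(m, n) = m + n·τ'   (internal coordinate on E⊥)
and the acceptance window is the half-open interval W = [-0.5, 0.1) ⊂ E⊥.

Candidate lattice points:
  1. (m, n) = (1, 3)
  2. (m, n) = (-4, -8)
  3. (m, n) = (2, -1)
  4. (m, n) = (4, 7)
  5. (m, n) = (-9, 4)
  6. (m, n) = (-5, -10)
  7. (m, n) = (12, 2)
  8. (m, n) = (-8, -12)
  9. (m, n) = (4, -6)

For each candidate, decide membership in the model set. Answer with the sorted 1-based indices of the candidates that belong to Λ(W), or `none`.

1

Numerically τ ≈ 2.41421 and τ' = −1/τ ≈ -0.41421.
[1] lift (1,3): star map gives -0.24264; window check -0.5 ≤ -0.24264 < 0.1 is true → IN Λ
[2] lift (-4,-8): star map gives -0.68629; window check -0.5 ≤ -0.68629 < 0.1 is false → out
[3] lift (2,-1): star map gives 2.41421; window check -0.5 ≤ 2.41421 < 0.1 is false → out
[4] lift (4,7): star map gives 1.10051; window check -0.5 ≤ 1.10051 < 0.1 is false → out
[5] lift (-9,4): star map gives -10.65685; window check -0.5 ≤ -10.65685 < 0.1 is false → out
[6] lift (-5,-10): star map gives -0.85786; window check -0.5 ≤ -0.85786 < 0.1 is false → out
[7] lift (12,2): star map gives 11.17157; window check -0.5 ≤ 11.17157 < 0.1 is false → out
[8] lift (-8,-12): star map gives -3.02944; window check -0.5 ≤ -3.02944 < 0.1 is false → out
[9] lift (4,-6): star map gives 6.48528; window check -0.5 ≤ 6.48528 < 0.1 is false → out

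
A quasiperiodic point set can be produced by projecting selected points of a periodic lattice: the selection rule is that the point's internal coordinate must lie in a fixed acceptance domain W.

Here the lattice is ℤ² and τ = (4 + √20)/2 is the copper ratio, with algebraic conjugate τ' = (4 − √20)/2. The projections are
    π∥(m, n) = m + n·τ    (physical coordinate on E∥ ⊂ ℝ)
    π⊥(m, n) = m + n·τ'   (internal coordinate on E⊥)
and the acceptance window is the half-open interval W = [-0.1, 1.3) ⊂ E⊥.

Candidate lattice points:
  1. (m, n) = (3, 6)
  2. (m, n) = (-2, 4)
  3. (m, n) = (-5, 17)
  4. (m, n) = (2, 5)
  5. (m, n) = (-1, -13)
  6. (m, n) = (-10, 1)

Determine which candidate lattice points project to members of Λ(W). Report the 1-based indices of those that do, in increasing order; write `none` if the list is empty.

Compute τ' = (4−√20)/2 = -0.236068, so π⊥(m,n) = m -0.236068·n.
#1 (3,6): internal coord 3 + (6)·τ' = +1.583592; +1.583592 ∉ [-0.1, 1.3) → out
#2 (-2,4): internal coord -2 + (4)·τ' = -2.944272; -2.944272 ∉ [-0.1, 1.3) → out
#3 (-5,17): internal coord -5 + (17)·τ' = -9.013156; -9.013156 ∉ [-0.1, 1.3) → out
#4 (2,5): internal coord 2 + (5)·τ' = +0.819660; +0.819660 ∈ [-0.1, 1.3) → IN Λ
#5 (-1,-13): internal coord -1 + (-13)·τ' = +2.068884; +2.068884 ∉ [-0.1, 1.3) → out
#6 (-10,1): internal coord -10 + (1)·τ' = -10.236068; -10.236068 ∉ [-0.1, 1.3) → out

4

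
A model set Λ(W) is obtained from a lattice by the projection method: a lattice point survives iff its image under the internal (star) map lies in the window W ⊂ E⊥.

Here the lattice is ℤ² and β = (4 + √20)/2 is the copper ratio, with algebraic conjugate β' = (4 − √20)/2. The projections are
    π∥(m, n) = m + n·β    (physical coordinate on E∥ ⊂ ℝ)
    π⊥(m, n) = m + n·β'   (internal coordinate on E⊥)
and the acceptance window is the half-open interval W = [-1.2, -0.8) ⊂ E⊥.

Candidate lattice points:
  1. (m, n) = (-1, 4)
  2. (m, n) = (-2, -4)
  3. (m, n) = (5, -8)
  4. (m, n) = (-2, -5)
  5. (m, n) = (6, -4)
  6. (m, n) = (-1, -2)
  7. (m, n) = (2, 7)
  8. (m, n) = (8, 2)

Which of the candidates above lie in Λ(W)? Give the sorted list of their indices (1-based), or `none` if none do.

2, 4

Numerically β ≈ 4.236068 and β' = −1/β ≈ -0.236068.
#1 (-1,4): internal coord -1 + (4)·β' = -1.944272; -1.944272 ∉ [-1.2, -0.8) → out
#2 (-2,-4): internal coord -2 + (-4)·β' = -1.055728; -1.055728 ∈ [-1.2, -0.8) → IN Λ
#3 (5,-8): internal coord 5 + (-8)·β' = +6.888544; +6.888544 ∉ [-1.2, -0.8) → out
#4 (-2,-5): internal coord -2 + (-5)·β' = -0.819660; -0.819660 ∈ [-1.2, -0.8) → IN Λ
#5 (6,-4): internal coord 6 + (-4)·β' = +6.944272; +6.944272 ∉ [-1.2, -0.8) → out
#6 (-1,-2): internal coord -1 + (-2)·β' = -0.527864; -0.527864 ∉ [-1.2, -0.8) → out
#7 (2,7): internal coord 2 + (7)·β' = +0.347524; +0.347524 ∉ [-1.2, -0.8) → out
#8 (8,2): internal coord 8 + (2)·β' = +7.527864; +7.527864 ∉ [-1.2, -0.8) → out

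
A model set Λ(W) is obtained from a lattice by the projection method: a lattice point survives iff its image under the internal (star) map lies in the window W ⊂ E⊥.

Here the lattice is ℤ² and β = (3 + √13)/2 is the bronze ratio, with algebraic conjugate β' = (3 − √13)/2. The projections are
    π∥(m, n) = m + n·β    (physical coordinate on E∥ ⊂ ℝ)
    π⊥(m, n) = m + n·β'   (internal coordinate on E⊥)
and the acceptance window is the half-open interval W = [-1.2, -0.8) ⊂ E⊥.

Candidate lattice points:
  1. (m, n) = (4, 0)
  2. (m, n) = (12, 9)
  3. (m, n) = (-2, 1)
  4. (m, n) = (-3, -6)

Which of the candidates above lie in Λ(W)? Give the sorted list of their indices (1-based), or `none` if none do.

Numerically β ≈ 3.3028 and β' = −1/β ≈ -0.3028.
[1] lift (4,0): star map gives 4.0000; window check -1.2 ≤ 4.0000 < -0.8 is false → out
[2] lift (12,9): star map gives 9.2750; window check -1.2 ≤ 9.2750 < -0.8 is false → out
[3] lift (-2,1): star map gives -2.3028; window check -1.2 ≤ -2.3028 < -0.8 is false → out
[4] lift (-3,-6): star map gives -1.1833; window check -1.2 ≤ -1.1833 < -0.8 is true → IN Λ

4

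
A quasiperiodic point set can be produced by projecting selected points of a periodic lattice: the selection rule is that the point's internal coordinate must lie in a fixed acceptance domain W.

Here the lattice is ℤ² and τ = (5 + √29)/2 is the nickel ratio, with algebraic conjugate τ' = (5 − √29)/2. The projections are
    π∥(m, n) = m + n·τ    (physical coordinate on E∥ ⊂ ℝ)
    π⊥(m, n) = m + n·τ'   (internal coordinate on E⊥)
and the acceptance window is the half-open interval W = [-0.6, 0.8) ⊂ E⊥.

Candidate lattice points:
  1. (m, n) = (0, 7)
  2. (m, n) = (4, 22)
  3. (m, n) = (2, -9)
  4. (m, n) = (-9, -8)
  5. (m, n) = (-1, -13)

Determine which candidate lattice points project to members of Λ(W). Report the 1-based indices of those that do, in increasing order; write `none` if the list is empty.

2

Numerically τ ≈ 5.19258 and τ' = −1/τ ≈ -0.19258.
[1] lift (0,7): star map gives -1.34808; window check -0.6 ≤ -1.34808 < 0.8 is false → out
[2] lift (4,22): star map gives -0.23681; window check -0.6 ≤ -0.23681 < 0.8 is true → IN Λ
[3] lift (2,-9): star map gives 3.73324; window check -0.6 ≤ 3.73324 < 0.8 is false → out
[4] lift (-9,-8): star map gives -7.45934; window check -0.6 ≤ -7.45934 < 0.8 is false → out
[5] lift (-1,-13): star map gives 1.50357; window check -0.6 ≤ 1.50357 < 0.8 is false → out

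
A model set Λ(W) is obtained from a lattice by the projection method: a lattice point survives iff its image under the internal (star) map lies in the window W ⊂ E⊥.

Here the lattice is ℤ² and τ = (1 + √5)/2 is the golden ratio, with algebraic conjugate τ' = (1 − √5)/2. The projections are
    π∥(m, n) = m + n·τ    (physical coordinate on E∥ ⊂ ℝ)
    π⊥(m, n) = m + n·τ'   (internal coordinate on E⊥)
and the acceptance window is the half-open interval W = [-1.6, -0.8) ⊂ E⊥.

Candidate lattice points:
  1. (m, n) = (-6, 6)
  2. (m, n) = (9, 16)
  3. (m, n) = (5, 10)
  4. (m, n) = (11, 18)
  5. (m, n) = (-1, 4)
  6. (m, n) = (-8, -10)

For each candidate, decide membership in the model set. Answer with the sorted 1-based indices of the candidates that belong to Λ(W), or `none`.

2, 3

τ' = (1−√5)/2 ≈ -0.618034.
#1 (-6,6): internal coord -6 + (6)·τ' = -9.708204; -9.708204 ∉ [-1.6, -0.8) → out
#2 (9,16): internal coord 9 + (16)·τ' = -0.888544; -0.888544 ∈ [-1.6, -0.8) → IN Λ
#3 (5,10): internal coord 5 + (10)·τ' = -1.180340; -1.180340 ∈ [-1.6, -0.8) → IN Λ
#4 (11,18): internal coord 11 + (18)·τ' = -0.124612; -0.124612 ∉ [-1.6, -0.8) → out
#5 (-1,4): internal coord -1 + (4)·τ' = -3.472136; -3.472136 ∉ [-1.6, -0.8) → out
#6 (-8,-10): internal coord -8 + (-10)·τ' = -1.819660; -1.819660 ∉ [-1.6, -0.8) → out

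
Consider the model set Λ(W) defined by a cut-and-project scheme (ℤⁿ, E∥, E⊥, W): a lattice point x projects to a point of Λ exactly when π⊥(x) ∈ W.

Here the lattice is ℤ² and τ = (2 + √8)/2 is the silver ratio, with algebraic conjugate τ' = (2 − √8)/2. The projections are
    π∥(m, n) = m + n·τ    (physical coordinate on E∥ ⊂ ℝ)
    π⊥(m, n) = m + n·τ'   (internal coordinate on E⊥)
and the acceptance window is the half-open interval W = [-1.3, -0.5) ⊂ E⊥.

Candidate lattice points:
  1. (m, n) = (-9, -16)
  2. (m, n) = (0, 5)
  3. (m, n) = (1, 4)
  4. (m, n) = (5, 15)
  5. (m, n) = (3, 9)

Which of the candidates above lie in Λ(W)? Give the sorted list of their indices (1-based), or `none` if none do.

3, 4, 5

Compute τ' = (2−√8)/2 = -0.41421, so π⊥(m,n) = m -0.41421·n.
#1 (-9,-16): internal coord -9 + (-16)·τ' = -2.37258; -2.37258 ∉ [-1.3, -0.5) → out
#2 (0,5): internal coord 0 + (5)·τ' = -2.07107; -2.07107 ∉ [-1.3, -0.5) → out
#3 (1,4): internal coord 1 + (4)·τ' = -0.65685; -0.65685 ∈ [-1.3, -0.5) → IN Λ
#4 (5,15): internal coord 5 + (15)·τ' = -1.21320; -1.21320 ∈ [-1.3, -0.5) → IN Λ
#5 (3,9): internal coord 3 + (9)·τ' = -0.72792; -0.72792 ∈ [-1.3, -0.5) → IN Λ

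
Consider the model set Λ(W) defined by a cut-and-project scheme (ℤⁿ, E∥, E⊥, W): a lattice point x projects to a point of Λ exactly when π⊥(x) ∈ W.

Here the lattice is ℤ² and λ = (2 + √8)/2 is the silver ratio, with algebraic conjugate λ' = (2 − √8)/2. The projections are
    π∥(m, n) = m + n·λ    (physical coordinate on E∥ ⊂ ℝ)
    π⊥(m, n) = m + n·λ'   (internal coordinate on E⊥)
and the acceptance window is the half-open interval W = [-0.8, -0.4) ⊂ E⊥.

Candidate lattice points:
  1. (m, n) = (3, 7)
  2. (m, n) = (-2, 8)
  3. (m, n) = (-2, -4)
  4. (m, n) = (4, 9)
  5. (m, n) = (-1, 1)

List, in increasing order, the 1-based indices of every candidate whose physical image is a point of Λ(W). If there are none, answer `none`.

λ' = (2−√8)/2 ≈ -0.41421.
[1] lift (3,7): star map gives 0.10051; window check -0.8 ≤ 0.10051 < -0.4 is false → out
[2] lift (-2,8): star map gives -5.31371; window check -0.8 ≤ -5.31371 < -0.4 is false → out
[3] lift (-2,-4): star map gives -0.34315; window check -0.8 ≤ -0.34315 < -0.4 is false → out
[4] lift (4,9): star map gives 0.27208; window check -0.8 ≤ 0.27208 < -0.4 is false → out
[5] lift (-1,1): star map gives -1.41421; window check -0.8 ≤ -1.41421 < -0.4 is false → out

none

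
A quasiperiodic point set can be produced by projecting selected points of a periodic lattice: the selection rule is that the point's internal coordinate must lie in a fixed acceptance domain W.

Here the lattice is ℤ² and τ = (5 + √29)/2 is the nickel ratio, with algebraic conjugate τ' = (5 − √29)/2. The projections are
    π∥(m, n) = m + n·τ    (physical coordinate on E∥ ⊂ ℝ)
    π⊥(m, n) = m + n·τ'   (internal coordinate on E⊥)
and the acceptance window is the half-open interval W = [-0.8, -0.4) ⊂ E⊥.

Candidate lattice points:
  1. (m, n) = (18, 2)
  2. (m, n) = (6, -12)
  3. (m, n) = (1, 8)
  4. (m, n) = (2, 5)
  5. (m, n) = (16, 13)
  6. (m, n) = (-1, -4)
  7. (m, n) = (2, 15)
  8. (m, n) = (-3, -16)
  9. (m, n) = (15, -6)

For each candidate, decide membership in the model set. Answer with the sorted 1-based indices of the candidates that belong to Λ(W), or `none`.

Numerically τ ≈ 5.19258 and τ' = −1/τ ≈ -0.19258.
candidate 1: (m,n)=(18,2) → π∥ = 18+2·τ ≈ 28.38516, π⊥ = 18+2·τ' ≈ 17.61484 ∉ [-0.8, -0.4) ⇒ out
candidate 2: (m,n)=(6,-12) → π∥ = 6-12·τ ≈ -56.31099, π⊥ = 6-12·τ' ≈ 8.31099 ∉ [-0.8, -0.4) ⇒ out
candidate 3: (m,n)=(1,8) → π∥ = 1+8·τ ≈ 42.54066, π⊥ = 1+8·τ' ≈ -0.54066 ∈ [-0.8, -0.4) ⇒ IN Λ
candidate 4: (m,n)=(2,5) → π∥ = 2+5·τ ≈ 27.96291, π⊥ = 2+5·τ' ≈ 1.03709 ∉ [-0.8, -0.4) ⇒ out
candidate 5: (m,n)=(16,13) → π∥ = 16+13·τ ≈ 83.50357, π⊥ = 16+13·τ' ≈ 13.49643 ∉ [-0.8, -0.4) ⇒ out
candidate 6: (m,n)=(-1,-4) → π∥ = -1-4·τ ≈ -21.77033, π⊥ = -1-4·τ' ≈ -0.22967 ∉ [-0.8, -0.4) ⇒ out
candidate 7: (m,n)=(2,15) → π∥ = 2+15·τ ≈ 79.88874, π⊥ = 2+15·τ' ≈ -0.88874 ∉ [-0.8, -0.4) ⇒ out
candidate 8: (m,n)=(-3,-16) → π∥ = -3-16·τ ≈ -86.08132, π⊥ = -3-16·τ' ≈ 0.08132 ∉ [-0.8, -0.4) ⇒ out
candidate 9: (m,n)=(15,-6) → π∥ = 15-6·τ ≈ -16.15549, π⊥ = 15-6·τ' ≈ 16.15549 ∉ [-0.8, -0.4) ⇒ out

3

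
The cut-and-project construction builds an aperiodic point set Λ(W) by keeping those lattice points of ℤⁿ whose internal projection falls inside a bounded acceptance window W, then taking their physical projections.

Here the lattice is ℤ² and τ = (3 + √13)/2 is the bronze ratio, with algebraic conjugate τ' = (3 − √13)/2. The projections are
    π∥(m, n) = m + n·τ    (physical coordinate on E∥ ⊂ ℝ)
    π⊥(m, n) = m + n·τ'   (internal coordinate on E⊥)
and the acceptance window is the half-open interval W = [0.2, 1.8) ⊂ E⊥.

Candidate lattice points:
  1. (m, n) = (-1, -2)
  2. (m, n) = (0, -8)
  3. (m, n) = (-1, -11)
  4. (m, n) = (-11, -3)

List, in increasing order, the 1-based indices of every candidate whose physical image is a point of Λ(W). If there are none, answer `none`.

Compute τ' = (3−√13)/2 = -0.3028, so π⊥(m,n) = m -0.3028·n.
candidate 1: (m,n)=(-1,-2) → π∥ = -1-2·τ ≈ -7.6056, π⊥ = -1-2·τ' ≈ -0.3944 ∉ [0.2, 1.8) ⇒ out
candidate 2: (m,n)=(0,-8) → π∥ = 0-8·τ ≈ -26.4222, π⊥ = 0-8·τ' ≈ 2.4222 ∉ [0.2, 1.8) ⇒ out
candidate 3: (m,n)=(-1,-11) → π∥ = -1-11·τ ≈ -37.3305, π⊥ = -1-11·τ' ≈ 2.3305 ∉ [0.2, 1.8) ⇒ out
candidate 4: (m,n)=(-11,-3) → π∥ = -11-3·τ ≈ -20.9083, π⊥ = -11-3·τ' ≈ -10.0917 ∉ [0.2, 1.8) ⇒ out

none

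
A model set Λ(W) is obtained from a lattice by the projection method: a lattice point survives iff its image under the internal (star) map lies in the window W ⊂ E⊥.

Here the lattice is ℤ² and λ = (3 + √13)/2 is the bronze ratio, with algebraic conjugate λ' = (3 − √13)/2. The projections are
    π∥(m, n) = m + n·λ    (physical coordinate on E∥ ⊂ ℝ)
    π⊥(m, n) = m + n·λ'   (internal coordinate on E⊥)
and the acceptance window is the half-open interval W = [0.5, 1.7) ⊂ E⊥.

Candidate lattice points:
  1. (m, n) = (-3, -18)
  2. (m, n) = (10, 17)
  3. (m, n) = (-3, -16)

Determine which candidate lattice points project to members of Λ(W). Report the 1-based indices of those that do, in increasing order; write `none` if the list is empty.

Compute λ' = (3−√13)/2 = -0.302776, so π⊥(m,n) = m -0.302776·n.
candidate 1: (m,n)=(-3,-18) → π∥ = -3-18·λ ≈ -62.449961, π⊥ = -3-18·λ' ≈ 2.449961 ∉ [0.5, 1.7) ⇒ out
candidate 2: (m,n)=(10,17) → π∥ = 10+17·λ ≈ 66.147186, π⊥ = 10+17·λ' ≈ 4.852814 ∉ [0.5, 1.7) ⇒ out
candidate 3: (m,n)=(-3,-16) → π∥ = -3-16·λ ≈ -55.844410, π⊥ = -3-16·λ' ≈ 1.844410 ∉ [0.5, 1.7) ⇒ out

none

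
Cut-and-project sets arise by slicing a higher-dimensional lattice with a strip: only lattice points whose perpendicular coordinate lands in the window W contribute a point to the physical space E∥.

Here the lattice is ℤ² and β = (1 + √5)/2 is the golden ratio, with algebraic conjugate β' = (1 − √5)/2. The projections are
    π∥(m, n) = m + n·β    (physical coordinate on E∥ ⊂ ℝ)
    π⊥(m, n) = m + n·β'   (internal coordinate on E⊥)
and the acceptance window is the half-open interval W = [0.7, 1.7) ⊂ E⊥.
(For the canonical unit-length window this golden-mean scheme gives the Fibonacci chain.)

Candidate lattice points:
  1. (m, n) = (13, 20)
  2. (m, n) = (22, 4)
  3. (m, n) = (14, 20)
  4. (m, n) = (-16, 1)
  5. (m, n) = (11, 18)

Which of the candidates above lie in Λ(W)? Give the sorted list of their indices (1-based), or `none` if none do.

Numerically β ≈ 1.6180 and β' = −1/β ≈ -0.6180.
#1 (13,20): internal coord 13 + (20)·β' = +0.6393; +0.6393 ∉ [0.7, 1.7) → out
#2 (22,4): internal coord 22 + (4)·β' = +19.5279; +19.5279 ∉ [0.7, 1.7) → out
#3 (14,20): internal coord 14 + (20)·β' = +1.6393; +1.6393 ∈ [0.7, 1.7) → IN Λ
#4 (-16,1): internal coord -16 + (1)·β' = -16.6180; -16.6180 ∉ [0.7, 1.7) → out
#5 (11,18): internal coord 11 + (18)·β' = -0.1246; -0.1246 ∉ [0.7, 1.7) → out

3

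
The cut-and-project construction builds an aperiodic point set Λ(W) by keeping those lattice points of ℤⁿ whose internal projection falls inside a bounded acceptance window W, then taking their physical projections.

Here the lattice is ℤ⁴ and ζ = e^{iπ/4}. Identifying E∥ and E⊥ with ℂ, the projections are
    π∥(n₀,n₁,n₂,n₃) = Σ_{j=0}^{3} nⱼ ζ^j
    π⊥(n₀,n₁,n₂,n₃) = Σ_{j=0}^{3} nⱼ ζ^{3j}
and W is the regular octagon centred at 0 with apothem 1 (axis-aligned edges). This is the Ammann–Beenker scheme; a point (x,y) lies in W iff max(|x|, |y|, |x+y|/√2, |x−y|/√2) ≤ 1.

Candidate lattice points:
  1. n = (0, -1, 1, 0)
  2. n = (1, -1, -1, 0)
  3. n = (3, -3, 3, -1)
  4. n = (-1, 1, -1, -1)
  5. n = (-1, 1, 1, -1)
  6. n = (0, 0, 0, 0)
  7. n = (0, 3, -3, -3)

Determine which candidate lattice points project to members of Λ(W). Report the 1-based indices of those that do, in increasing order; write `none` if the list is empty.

6

π⊥(n) = n₀ + n₁ζ³ + n₂ζ⁶ + n₃ζ⁹ where ζ = e^{iπ/4}.
#1 (0, -1, 1, 0): internal (0.70711, -1.70711); octagon support 1.70711 vs apothem 1 → ∉ W
#2 (1, -1, -1, 0): internal (1.70711, 0.29289); octagon support 1.70711 vs apothem 1 → ∉ W
#3 (3, -3, 3, -1): internal (4.41421, -5.82843); octagon support 7.24264 vs apothem 1 → ∉ W
#4 (-1, 1, -1, -1): internal (-2.41421, 1.00000); octagon support 2.41421 vs apothem 1 → ∉ W
#5 (-1, 1, 1, -1): internal (-2.41421, -1.00000); octagon support 2.41421 vs apothem 1 → ∉ W
#6 (0, 0, 0, 0): internal (0.00000, 0.00000); octagon support 0.00000 vs apothem 1 → ∈ W
#7 (0, 3, -3, -3): internal (-4.24264, 3.00000); octagon support 5.12132 vs apothem 1 → ∉ W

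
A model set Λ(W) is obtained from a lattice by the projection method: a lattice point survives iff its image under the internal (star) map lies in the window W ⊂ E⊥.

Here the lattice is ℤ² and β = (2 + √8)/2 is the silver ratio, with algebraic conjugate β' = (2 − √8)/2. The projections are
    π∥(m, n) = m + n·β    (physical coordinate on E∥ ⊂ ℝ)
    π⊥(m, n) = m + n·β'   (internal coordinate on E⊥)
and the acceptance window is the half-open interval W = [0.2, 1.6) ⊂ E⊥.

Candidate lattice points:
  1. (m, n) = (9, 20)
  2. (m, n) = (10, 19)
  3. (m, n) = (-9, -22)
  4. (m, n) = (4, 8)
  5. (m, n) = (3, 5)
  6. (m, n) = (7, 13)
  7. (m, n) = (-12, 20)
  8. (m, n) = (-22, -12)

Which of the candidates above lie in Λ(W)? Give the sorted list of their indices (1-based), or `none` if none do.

Compute β' = (2−√8)/2 = -0.4142, so π⊥(m,n) = m -0.4142·n.
candidate 1: (m,n)=(9,20) → π∥ = 9+20·β ≈ 57.2843, π⊥ = 9+20·β' ≈ 0.7157 ∈ [0.2, 1.6) ⇒ IN Λ
candidate 2: (m,n)=(10,19) → π∥ = 10+19·β ≈ 55.8701, π⊥ = 10+19·β' ≈ 2.1299 ∉ [0.2, 1.6) ⇒ out
candidate 3: (m,n)=(-9,-22) → π∥ = -9-22·β ≈ -62.1127, π⊥ = -9-22·β' ≈ 0.1127 ∉ [0.2, 1.6) ⇒ out
candidate 4: (m,n)=(4,8) → π∥ = 4+8·β ≈ 23.3137, π⊥ = 4+8·β' ≈ 0.6863 ∈ [0.2, 1.6) ⇒ IN Λ
candidate 5: (m,n)=(3,5) → π∥ = 3+5·β ≈ 15.0711, π⊥ = 3+5·β' ≈ 0.9289 ∈ [0.2, 1.6) ⇒ IN Λ
candidate 6: (m,n)=(7,13) → π∥ = 7+13·β ≈ 38.3848, π⊥ = 7+13·β' ≈ 1.6152 ∉ [0.2, 1.6) ⇒ out
candidate 7: (m,n)=(-12,20) → π∥ = -12+20·β ≈ 36.2843, π⊥ = -12+20·β' ≈ -20.2843 ∉ [0.2, 1.6) ⇒ out
candidate 8: (m,n)=(-22,-12) → π∥ = -22-12·β ≈ -50.9706, π⊥ = -22-12·β' ≈ -17.0294 ∉ [0.2, 1.6) ⇒ out

1, 4, 5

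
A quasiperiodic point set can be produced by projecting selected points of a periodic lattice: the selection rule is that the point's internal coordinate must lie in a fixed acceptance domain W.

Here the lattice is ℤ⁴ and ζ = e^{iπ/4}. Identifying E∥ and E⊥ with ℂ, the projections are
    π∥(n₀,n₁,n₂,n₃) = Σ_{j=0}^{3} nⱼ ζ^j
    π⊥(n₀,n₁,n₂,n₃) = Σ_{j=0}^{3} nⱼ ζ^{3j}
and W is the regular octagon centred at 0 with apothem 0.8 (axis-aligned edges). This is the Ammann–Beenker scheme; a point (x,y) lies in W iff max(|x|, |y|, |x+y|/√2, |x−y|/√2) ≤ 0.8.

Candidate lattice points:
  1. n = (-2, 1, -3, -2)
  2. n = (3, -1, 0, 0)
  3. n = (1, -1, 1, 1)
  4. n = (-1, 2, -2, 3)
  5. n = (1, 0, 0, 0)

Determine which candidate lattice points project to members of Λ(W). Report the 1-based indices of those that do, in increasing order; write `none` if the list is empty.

Internal map: ζ^{3j} for j=0..3 gives (1,0), (−√2/2,√2/2), (0,−1), (√2/2,√2/2).
#1 (-2, 1, -3, -2): internal (-4.12132, 2.29289); octagon support 4.53553 vs apothem 0.8 → ∉ W
#2 (3, -1, 0, 0): internal (3.70711, -0.70711); octagon support 3.70711 vs apothem 0.8 → ∉ W
#3 (1, -1, 1, 1): internal (2.41421, -1.00000); octagon support 2.41421 vs apothem 0.8 → ∉ W
#4 (-1, 2, -2, 3): internal (-0.29289, 5.53553); octagon support 5.53553 vs apothem 0.8 → ∉ W
#5 (1, 0, 0, 0): internal (1.00000, 0.00000); octagon support 1.00000 vs apothem 0.8 → ∉ W

none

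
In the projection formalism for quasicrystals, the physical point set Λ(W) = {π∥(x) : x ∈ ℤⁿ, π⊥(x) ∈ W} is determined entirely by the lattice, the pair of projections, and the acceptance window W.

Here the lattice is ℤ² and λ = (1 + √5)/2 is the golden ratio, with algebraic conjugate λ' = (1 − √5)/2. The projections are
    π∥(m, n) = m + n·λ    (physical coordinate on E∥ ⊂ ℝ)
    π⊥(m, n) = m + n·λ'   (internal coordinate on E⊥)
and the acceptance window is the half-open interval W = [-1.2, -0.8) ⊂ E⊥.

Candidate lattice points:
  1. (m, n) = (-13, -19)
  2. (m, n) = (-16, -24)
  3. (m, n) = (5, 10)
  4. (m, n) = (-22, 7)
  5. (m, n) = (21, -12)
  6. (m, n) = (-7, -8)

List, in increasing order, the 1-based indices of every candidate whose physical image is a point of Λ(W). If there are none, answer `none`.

Numerically λ ≈ 1.6180 and λ' = −1/λ ≈ -0.6180.
[1] lift (-13,-19): star map gives -1.2574; window check -1.2 ≤ -1.2574 < -0.8 is false → out
[2] lift (-16,-24): star map gives -1.1672; window check -1.2 ≤ -1.1672 < -0.8 is true → IN Λ
[3] lift (5,10): star map gives -1.1803; window check -1.2 ≤ -1.1803 < -0.8 is true → IN Λ
[4] lift (-22,7): star map gives -26.3262; window check -1.2 ≤ -26.3262 < -0.8 is false → out
[5] lift (21,-12): star map gives 28.4164; window check -1.2 ≤ 28.4164 < -0.8 is false → out
[6] lift (-7,-8): star map gives -2.0557; window check -1.2 ≤ -2.0557 < -0.8 is false → out

2, 3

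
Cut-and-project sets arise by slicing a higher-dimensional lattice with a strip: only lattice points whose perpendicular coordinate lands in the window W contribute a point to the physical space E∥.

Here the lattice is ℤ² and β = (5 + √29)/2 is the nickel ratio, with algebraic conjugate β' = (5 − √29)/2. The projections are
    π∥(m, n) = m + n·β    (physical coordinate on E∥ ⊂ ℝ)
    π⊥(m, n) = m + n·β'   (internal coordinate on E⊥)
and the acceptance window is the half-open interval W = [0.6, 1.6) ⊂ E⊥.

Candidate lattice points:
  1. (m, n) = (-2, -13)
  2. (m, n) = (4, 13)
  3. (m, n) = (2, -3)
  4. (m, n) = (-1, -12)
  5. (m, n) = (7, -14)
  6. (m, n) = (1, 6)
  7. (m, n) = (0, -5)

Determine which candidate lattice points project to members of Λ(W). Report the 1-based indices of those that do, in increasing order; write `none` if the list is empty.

Numerically β ≈ 5.1926 and β' = −1/β ≈ -0.1926.
candidate 1: (m,n)=(-2,-13) → π∥ = -2-13·β ≈ -69.5036, π⊥ = -2-13·β' ≈ 0.5036 ∉ [0.6, 1.6) ⇒ out
candidate 2: (m,n)=(4,13) → π∥ = 4+13·β ≈ 71.5036, π⊥ = 4+13·β' ≈ 1.4964 ∈ [0.6, 1.6) ⇒ IN Λ
candidate 3: (m,n)=(2,-3) → π∥ = 2-3·β ≈ -13.5777, π⊥ = 2-3·β' ≈ 2.5777 ∉ [0.6, 1.6) ⇒ out
candidate 4: (m,n)=(-1,-12) → π∥ = -1-12·β ≈ -63.3110, π⊥ = -1-12·β' ≈ 1.3110 ∈ [0.6, 1.6) ⇒ IN Λ
candidate 5: (m,n)=(7,-14) → π∥ = 7-14·β ≈ -65.6962, π⊥ = 7-14·β' ≈ 9.6962 ∉ [0.6, 1.6) ⇒ out
candidate 6: (m,n)=(1,6) → π∥ = 1+6·β ≈ 32.1555, π⊥ = 1+6·β' ≈ -0.1555 ∉ [0.6, 1.6) ⇒ out
candidate 7: (m,n)=(0,-5) → π∥ = 0-5·β ≈ -25.9629, π⊥ = 0-5·β' ≈ 0.9629 ∈ [0.6, 1.6) ⇒ IN Λ

2, 4, 7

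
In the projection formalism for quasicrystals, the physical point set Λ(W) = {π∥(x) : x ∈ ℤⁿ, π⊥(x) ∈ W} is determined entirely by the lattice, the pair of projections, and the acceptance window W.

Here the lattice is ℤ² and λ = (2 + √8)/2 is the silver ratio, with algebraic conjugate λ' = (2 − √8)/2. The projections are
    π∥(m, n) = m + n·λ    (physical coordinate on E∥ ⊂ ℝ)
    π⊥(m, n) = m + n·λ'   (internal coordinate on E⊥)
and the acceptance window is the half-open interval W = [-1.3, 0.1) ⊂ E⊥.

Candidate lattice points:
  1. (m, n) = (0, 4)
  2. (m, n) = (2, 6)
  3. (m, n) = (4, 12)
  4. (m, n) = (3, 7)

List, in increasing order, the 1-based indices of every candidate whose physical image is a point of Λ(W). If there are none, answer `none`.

2, 3

Numerically λ ≈ 2.4142 and λ' = −1/λ ≈ -0.4142.
[1] lift (0,4): star map gives -1.6569; window check -1.3 ≤ -1.6569 < 0.1 is false → out
[2] lift (2,6): star map gives -0.4853; window check -1.3 ≤ -0.4853 < 0.1 is true → IN Λ
[3] lift (4,12): star map gives -0.9706; window check -1.3 ≤ -0.9706 < 0.1 is true → IN Λ
[4] lift (3,7): star map gives 0.1005; window check -1.3 ≤ 0.1005 < 0.1 is false → out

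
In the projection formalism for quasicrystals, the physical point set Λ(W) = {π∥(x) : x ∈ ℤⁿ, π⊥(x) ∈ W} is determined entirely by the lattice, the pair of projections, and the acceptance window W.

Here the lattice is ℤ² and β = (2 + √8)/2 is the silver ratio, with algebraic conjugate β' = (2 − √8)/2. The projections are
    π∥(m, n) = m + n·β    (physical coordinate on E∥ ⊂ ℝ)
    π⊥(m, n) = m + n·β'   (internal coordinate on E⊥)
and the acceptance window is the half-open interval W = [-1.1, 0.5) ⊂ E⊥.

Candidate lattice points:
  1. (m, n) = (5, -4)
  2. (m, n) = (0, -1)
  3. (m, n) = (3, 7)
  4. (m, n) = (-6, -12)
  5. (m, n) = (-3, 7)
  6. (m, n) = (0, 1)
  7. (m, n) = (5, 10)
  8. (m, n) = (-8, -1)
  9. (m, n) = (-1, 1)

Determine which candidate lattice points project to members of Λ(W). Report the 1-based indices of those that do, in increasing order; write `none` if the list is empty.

Compute β' = (2−√8)/2 = -0.414214, so π⊥(m,n) = m -0.414214·n.
#1 (5,-4): internal coord 5 + (-4)·β' = +6.656854; +6.656854 ∉ [-1.1, 0.5) → out
#2 (0,-1): internal coord 0 + (-1)·β' = +0.414214; +0.414214 ∈ [-1.1, 0.5) → IN Λ
#3 (3,7): internal coord 3 + (7)·β' = +0.100505; +0.100505 ∈ [-1.1, 0.5) → IN Λ
#4 (-6,-12): internal coord -6 + (-12)·β' = -1.029437; -1.029437 ∈ [-1.1, 0.5) → IN Λ
#5 (-3,7): internal coord -3 + (7)·β' = -5.899495; -5.899495 ∉ [-1.1, 0.5) → out
#6 (0,1): internal coord 0 + (1)·β' = -0.414214; -0.414214 ∈ [-1.1, 0.5) → IN Λ
#7 (5,10): internal coord 5 + (10)·β' = +0.857864; +0.857864 ∉ [-1.1, 0.5) → out
#8 (-8,-1): internal coord -8 + (-1)·β' = -7.585786; -7.585786 ∉ [-1.1, 0.5) → out
#9 (-1,1): internal coord -1 + (1)·β' = -1.414214; -1.414214 ∉ [-1.1, 0.5) → out

2, 3, 4, 6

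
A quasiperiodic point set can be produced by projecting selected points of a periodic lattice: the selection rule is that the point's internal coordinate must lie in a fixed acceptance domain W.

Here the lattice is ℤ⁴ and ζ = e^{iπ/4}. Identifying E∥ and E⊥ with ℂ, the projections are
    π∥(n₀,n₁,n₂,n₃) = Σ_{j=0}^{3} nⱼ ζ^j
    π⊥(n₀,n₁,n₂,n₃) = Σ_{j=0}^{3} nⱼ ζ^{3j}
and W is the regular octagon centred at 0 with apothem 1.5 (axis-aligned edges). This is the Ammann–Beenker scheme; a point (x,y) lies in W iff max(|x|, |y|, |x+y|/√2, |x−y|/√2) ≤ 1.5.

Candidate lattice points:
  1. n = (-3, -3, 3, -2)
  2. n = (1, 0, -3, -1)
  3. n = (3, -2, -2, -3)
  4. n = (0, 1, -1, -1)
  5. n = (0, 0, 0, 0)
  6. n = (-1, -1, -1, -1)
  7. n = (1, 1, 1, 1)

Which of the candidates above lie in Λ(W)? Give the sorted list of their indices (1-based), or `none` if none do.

Internal map: ζ^{3j} for j=0..3 gives (1,0), (−√2/2,√2/2), (0,−1), (√2/2,√2/2).
candidate 1: n = (-3, -3, 3, -2) → π⊥ ≈ (-2.292893, -6.535534); max(|x|,|y|,|x±y|/√2) = 6.535534 > 1.5 ⇒ ∉ W
candidate 2: n = (1, 0, -3, -1) → π⊥ ≈ (+0.292893, +2.292893); max(|x|,|y|,|x±y|/√2) = 2.292893 > 1.5 ⇒ ∉ W
candidate 3: n = (3, -2, -2, -3) → π⊥ ≈ (+2.292893, -1.535534); max(|x|,|y|,|x±y|/√2) = 2.707107 > 1.5 ⇒ ∉ W
candidate 4: n = (0, 1, -1, -1) → π⊥ ≈ (-1.414214, +1.000000); max(|x|,|y|,|x±y|/√2) = 1.707107 > 1.5 ⇒ ∉ W
candidate 5: n = (0, 0, 0, 0) → π⊥ ≈ (+0.000000, +0.000000); max(|x|,|y|,|x±y|/√2) = 0.000000 ≤ 1.5 ⇒ ∈ W
candidate 6: n = (-1, -1, -1, -1) → π⊥ ≈ (-1.000000, -0.414214); max(|x|,|y|,|x±y|/√2) = 1.000000 ≤ 1.5 ⇒ ∈ W
candidate 7: n = (1, 1, 1, 1) → π⊥ ≈ (+1.000000, +0.414214); max(|x|,|y|,|x±y|/√2) = 1.000000 ≤ 1.5 ⇒ ∈ W

5, 6, 7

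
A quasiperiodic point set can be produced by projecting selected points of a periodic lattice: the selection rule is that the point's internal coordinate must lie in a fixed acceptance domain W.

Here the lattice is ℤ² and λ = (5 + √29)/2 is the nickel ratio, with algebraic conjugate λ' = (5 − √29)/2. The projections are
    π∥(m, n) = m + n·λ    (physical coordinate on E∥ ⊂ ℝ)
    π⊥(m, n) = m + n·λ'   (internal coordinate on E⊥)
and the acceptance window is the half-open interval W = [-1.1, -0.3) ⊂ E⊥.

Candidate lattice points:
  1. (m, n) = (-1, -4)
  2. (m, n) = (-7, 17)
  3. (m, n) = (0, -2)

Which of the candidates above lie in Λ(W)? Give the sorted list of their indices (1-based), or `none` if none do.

Numerically λ ≈ 5.192582 and λ' = −1/λ ≈ -0.192582.
candidate 1: (m,n)=(-1,-4) → π∥ = -1-4·λ ≈ -21.770330, π⊥ = -1-4·λ' ≈ -0.229670 ∉ [-1.1, -0.3) ⇒ out
candidate 2: (m,n)=(-7,17) → π∥ = -7+17·λ ≈ 81.273901, π⊥ = -7+17·λ' ≈ -10.273901 ∉ [-1.1, -0.3) ⇒ out
candidate 3: (m,n)=(0,-2) → π∥ = 0-2·λ ≈ -10.385165, π⊥ = 0-2·λ' ≈ 0.385165 ∉ [-1.1, -0.3) ⇒ out

none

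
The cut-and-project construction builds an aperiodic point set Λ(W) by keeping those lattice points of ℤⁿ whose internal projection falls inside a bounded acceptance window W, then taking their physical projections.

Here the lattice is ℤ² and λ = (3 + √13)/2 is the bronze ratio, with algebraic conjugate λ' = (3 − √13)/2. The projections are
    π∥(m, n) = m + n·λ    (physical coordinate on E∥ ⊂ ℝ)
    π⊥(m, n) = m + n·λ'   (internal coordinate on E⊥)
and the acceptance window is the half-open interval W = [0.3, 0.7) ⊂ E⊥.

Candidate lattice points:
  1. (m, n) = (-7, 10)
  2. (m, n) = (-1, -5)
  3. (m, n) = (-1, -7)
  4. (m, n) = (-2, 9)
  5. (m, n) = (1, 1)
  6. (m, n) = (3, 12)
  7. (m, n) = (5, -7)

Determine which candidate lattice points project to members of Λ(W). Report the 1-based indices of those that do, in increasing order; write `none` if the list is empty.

Numerically λ ≈ 3.30278 and λ' = −1/λ ≈ -0.30278.
#1 (-7,10): internal coord -7 + (10)·λ' = -10.02776; -10.02776 ∉ [0.3, 0.7) → out
#2 (-1,-5): internal coord -1 + (-5)·λ' = +0.51388; +0.51388 ∈ [0.3, 0.7) → IN Λ
#3 (-1,-7): internal coord -1 + (-7)·λ' = +1.11943; +1.11943 ∉ [0.3, 0.7) → out
#4 (-2,9): internal coord -2 + (9)·λ' = -4.72498; -4.72498 ∉ [0.3, 0.7) → out
#5 (1,1): internal coord 1 + (1)·λ' = +0.69722; +0.69722 ∈ [0.3, 0.7) → IN Λ
#6 (3,12): internal coord 3 + (12)·λ' = -0.63331; -0.63331 ∉ [0.3, 0.7) → out
#7 (5,-7): internal coord 5 + (-7)·λ' = +7.11943; +7.11943 ∉ [0.3, 0.7) → out

2, 5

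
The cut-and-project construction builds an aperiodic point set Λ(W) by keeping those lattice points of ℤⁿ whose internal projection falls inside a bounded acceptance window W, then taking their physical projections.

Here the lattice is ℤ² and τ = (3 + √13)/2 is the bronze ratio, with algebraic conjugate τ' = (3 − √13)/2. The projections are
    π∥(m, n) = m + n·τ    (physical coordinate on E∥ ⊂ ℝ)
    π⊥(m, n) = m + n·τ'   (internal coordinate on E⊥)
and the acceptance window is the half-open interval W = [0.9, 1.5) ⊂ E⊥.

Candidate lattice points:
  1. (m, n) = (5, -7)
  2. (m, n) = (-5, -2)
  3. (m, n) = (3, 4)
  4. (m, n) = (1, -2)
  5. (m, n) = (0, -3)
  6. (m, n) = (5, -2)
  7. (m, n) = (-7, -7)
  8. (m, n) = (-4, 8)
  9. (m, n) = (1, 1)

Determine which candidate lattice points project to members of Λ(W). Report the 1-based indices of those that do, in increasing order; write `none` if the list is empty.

5

Compute τ' = (3−√13)/2 = -0.3028, so π⊥(m,n) = m -0.3028·n.
[1] lift (5,-7): star map gives 7.1194; window check 0.9 ≤ 7.1194 < 1.5 is false → out
[2] lift (-5,-2): star map gives -4.3944; window check 0.9 ≤ -4.3944 < 1.5 is false → out
[3] lift (3,4): star map gives 1.7889; window check 0.9 ≤ 1.7889 < 1.5 is false → out
[4] lift (1,-2): star map gives 1.6056; window check 0.9 ≤ 1.6056 < 1.5 is false → out
[5] lift (0,-3): star map gives 0.9083; window check 0.9 ≤ 0.9083 < 1.5 is true → IN Λ
[6] lift (5,-2): star map gives 5.6056; window check 0.9 ≤ 5.6056 < 1.5 is false → out
[7] lift (-7,-7): star map gives -4.8806; window check 0.9 ≤ -4.8806 < 1.5 is false → out
[8] lift (-4,8): star map gives -6.4222; window check 0.9 ≤ -6.4222 < 1.5 is false → out
[9] lift (1,1): star map gives 0.6972; window check 0.9 ≤ 0.6972 < 1.5 is false → out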